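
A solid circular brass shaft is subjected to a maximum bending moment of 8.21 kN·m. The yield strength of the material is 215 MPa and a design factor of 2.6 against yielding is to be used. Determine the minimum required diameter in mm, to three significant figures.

σ_allow = 215/2.6 = 82.69 MPa.
For a solid circular section σ = 32M/(πd³), so d³ = 32M/(π σ_allow) = 32×8210000/(π×82.69) = 1.011×10^6 mm³.
d = 100.4 mm.

d = 100 mm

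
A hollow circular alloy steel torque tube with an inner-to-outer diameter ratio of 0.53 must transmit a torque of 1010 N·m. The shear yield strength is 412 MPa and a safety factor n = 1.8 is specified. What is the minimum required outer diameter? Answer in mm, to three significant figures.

τ_allow = 412/1.8 = 228.9 MPa.
For a hollow shaft τ = 16T/[πd_o³(1−k⁴)] with k = 0.53, so 1−k⁴ = 0.9211.
d_o³ = 16T/[π τ_allow (1−k⁴)] = 16×1010000/(π×228.9×0.9211) = 24400 mm³.
d_o = 29.00 mm.

d_o = 29.0 mm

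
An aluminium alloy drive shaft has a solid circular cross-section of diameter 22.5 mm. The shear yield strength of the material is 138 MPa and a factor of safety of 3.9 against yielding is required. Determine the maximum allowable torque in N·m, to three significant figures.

τ_allow = 138/3.9 = 35.38 MPa.
For a solid shaft T_allow = τ_allow·πd³/16; πd³/16 = π×22.5³/16 = 2237 mm³.
T_allow = 35.38×2237 = 79140 N·mm = 79.14 N·m.

T_allow = 79.1 N·m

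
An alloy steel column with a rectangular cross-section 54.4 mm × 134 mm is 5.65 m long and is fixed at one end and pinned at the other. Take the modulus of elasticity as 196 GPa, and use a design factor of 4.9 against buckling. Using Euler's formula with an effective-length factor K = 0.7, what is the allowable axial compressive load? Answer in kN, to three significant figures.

Buckling occurs about the weak axis: I_min = h·b³/12 = 134×54.4³/12 = 1.798×10^6 mm⁴ (b = 54.4 mm is the smaller dimension).
Effective length L_e = KL = 0.7×5.65 m = 3955 mm.
Euler critical load P_cr = π²EI/L_e² = π²×196000×1.798×10^6/3955² = 222300 N.
P_allow = P_cr/n = 222300/4.9 = 45370 N.

P_allow = 45.4 kN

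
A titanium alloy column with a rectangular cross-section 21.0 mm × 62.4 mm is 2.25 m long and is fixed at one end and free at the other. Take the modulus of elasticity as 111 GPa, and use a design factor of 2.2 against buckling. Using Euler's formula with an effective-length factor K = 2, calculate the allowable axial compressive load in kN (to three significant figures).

Buckling occurs about the weak axis: I_min = h·b³/12 = 62.4×21.0³/12 = 48160 mm⁴ (b = 21.0 mm is the smaller dimension).
Effective length L_e = KL = 2×2.25 m = 4500 mm.
Euler critical load P_cr = π²EI/L_e² = π²×111000×48160/4500² = 2605 N.
P_allow = P_cr/n = 2605/2.2 = 1184 N.

P_allow = 1.18 kN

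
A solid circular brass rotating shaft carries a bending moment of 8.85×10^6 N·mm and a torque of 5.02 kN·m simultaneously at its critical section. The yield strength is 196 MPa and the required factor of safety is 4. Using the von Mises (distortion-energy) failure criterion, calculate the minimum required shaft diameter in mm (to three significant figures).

σ_allow = σ_y/n = 196/4 = 49.00 MPa.
For a solid shaft σ_b = 32M/(πd³) and τ = 16T/(πd³), so the von Mises stress is σ' = (16/πd³)·√(4M²+3T²).
√(4M²+3T²) = √(4×(8.850×10^6)² + 3×(5.020×10^6)²) = 1.972×10^7 N·mm.
d³ = 16×1.972×10^7/(π×49.00) = 2.050×10^6 mm³.
d = 127.0 mm.

d = 127 mm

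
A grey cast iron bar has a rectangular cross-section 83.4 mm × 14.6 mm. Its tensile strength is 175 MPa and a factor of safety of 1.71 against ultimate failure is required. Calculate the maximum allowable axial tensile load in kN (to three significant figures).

σ_allow = 175/1.71 = 102.3 MPa.
A = 83.4×14.6 = 1218 mm².
F_allow = σ_allow × A = 102.3×1218 = 124600 N.

F_allow = 125 kN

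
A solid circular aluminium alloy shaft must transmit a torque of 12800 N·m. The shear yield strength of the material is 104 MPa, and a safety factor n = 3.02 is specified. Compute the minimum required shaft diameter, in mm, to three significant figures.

d = 124 mm

Allowable shear stress τ_allow = 104/3.02 = 34.44 MPa.
For a solid shaft τ = 16T/(πd³), so d³ = 16T/(π τ_allow) = 16×1.2800×10^7/(π×34.44) = 1.893×10^6 mm³.
d = (1.893×10^6)^(1/3) = 123.7 mm.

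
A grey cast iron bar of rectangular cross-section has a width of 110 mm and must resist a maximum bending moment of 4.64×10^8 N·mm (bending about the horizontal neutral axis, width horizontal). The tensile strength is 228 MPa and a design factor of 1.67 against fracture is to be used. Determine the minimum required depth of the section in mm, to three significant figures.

σ_allow = 228/1.67 = 136.5 MPa.
For a rectangular section σ = 6M/(bh²), so h² = 6M/(b σ_allow) = 6×4.6400×10^8/(110×136.5) = 185400 mm².
h = 430.6 mm.

h = 431 mm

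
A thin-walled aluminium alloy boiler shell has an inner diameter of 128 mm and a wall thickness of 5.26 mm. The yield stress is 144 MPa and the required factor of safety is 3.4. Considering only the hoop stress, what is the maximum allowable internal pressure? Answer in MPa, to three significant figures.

p_allow = 3.48 MPa

σ_allow = 144/3.4 = 42.35 MPa.
σ_h = pD/(2t) → p_allow = 2σ_allow t/D = 2×42.35×5.26/128 = 3.481 MPa.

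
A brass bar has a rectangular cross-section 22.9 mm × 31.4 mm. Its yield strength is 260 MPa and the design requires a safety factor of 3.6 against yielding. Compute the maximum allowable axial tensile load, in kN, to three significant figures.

σ_allow = 260/3.6 = 72.22 MPa.
A = 22.9×31.4 = 719.1 mm².
F_allow = σ_allow × A = 72.22×719.1 = 51930 N.

F_allow = 51.9 kN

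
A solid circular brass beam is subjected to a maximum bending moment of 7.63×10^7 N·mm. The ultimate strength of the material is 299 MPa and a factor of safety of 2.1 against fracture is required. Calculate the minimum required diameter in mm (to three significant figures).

σ_allow = 299/2.1 = 142.4 MPa.
For a solid circular section σ = 32M/(πd³), so d³ = 32M/(π σ_allow) = 32×7.6300×10^7/(π×142.4) = 5.458×10^6 mm³.
d = 176.1 mm.

d = 176 mm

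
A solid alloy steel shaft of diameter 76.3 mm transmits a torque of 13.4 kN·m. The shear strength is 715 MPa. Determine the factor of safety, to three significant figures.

n = 4.65

τ = 16T/(πd³) = 16×1.3400×10^7/(π×76.3³) = 153.6 MPa.
n = τ_limit/τ = 715/153.6 = 4.654.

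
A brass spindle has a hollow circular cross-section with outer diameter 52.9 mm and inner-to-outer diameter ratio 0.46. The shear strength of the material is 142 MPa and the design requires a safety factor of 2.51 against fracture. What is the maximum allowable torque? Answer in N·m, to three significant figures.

T_allow = 1570 N·m

τ_allow = 142/2.51 = 56.57 MPa.
For a hollow shaft T_allow = τ_allow·πd_o³(1−k⁴)/16 with 1−k⁴ = 0.9552, so πd_o³(1−k⁴)/16 = 27770 mm³.
T_allow = 56.57×27770 = 1.571×10^6 N·mm = 1571 N·m.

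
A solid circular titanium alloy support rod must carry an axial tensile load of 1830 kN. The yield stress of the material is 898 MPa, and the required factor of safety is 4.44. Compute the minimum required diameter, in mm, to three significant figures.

d = 107 mm

Allowable stress σ_allow = 898/4.44 = 202.3 MPa.
Required area A = F/σ_allow = 1830000/202.3 = 9048 mm².
A = πd²/4 → d = √(4A/π) = 107.3 mm.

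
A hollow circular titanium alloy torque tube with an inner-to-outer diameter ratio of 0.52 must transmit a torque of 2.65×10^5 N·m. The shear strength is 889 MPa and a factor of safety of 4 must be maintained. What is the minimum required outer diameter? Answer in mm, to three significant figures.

τ_allow = 889/4 = 222.2 MPa.
For a hollow shaft τ = 16T/[πd_o³(1−k⁴)] with k = 0.52, so 1−k⁴ = 0.9269.
d_o³ = 16T/[π τ_allow (1−k⁴)] = 16×2.6500×10^8/(π×222.2×0.9269) = 6.552×10^6 mm³.
d_o = 187.1 mm.

d_o = 187 mm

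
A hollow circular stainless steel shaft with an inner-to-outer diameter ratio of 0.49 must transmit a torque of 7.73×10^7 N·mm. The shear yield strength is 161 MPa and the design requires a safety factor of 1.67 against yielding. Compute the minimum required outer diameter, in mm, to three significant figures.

d_o = 163 mm

τ_allow = 161/1.67 = 96.41 MPa.
For a hollow shaft τ = 16T/[πd_o³(1−k⁴)] with k = 0.49, so 1−k⁴ = 0.9424.
d_o³ = 16T/[π τ_allow (1−k⁴)] = 16×7.7300×10^7/(π×96.41×0.9424) = 4.333×10^6 mm³.
d_o = 163.0 mm.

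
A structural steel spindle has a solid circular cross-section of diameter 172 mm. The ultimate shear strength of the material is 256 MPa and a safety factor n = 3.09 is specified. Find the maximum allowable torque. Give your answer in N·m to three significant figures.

T_allow = 82800 N·m

τ_allow = 256/3.09 = 82.85 MPa.
For a solid shaft T_allow = τ_allow·πd³/16; πd³/16 = π×172³/16 = 999100 mm³.
T_allow = 82.85×999100 = 8.277×10^7 N·mm = 82770 N·m.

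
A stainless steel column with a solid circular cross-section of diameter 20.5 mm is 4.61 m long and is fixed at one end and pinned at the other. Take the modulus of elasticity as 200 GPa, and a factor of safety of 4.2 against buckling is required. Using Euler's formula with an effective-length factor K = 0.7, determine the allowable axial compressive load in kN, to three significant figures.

P_allow = 0.391 kN

I = πd⁴/64 = π×20.5⁴/64 = 8669 mm⁴.
Effective length L_e = KL = 0.7×4.61 m = 3227 mm.
Euler critical load P_cr = π²EI/L_e² = π²×200000×8669/3227² = 1643 N.
P_allow = P_cr/n = 1643/4.2 = 391.3 N.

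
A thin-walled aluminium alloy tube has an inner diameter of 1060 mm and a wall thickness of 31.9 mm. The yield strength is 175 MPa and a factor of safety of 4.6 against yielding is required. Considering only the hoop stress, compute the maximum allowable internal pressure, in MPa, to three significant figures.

p_allow = 2.29 MPa

σ_allow = 175/4.6 = 38.04 MPa.
σ_h = pD/(2t) → p_allow = 2σ_allow t/D = 2×38.04×31.9/1060 = 2.290 MPa.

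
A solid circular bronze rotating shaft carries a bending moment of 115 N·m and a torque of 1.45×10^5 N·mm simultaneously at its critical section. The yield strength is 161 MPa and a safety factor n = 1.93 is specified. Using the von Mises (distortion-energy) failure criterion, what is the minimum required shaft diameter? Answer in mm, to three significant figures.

d = 27.5 mm

σ_allow = σ_y/n = 161/1.93 = 83.42 MPa.
For a solid shaft σ_b = 32M/(πd³) and τ = 16T/(πd³), so the von Mises stress is σ' = (16/πd³)·√(4M²+3T²).
√(4M²+3T²) = √(4×(115000)² + 3×(145000)²) = 340600 N·mm.
d³ = 16×340600/(π×83.42) = 20790 mm³.
d = 27.50 mm.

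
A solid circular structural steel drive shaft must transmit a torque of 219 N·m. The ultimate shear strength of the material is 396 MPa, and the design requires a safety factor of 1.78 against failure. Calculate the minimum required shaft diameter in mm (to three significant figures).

Allowable shear stress τ_allow = 396/1.78 = 222.5 MPa.
For a solid shaft τ = 16T/(πd³), so d³ = 16T/(π τ_allow) = 16×219000/(π×222.5) = 5013 mm³.
d = (5013)^(1/3) = 17.12 mm.

d = 17.1 mm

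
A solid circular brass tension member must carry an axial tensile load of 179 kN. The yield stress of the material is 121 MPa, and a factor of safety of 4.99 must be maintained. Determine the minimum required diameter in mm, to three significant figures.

d = 96.9 mm

Allowable stress σ_allow = 121/4.99 = 24.25 MPa.
Required area A = F/σ_allow = 179000/24.25 = 7382 mm².
A = πd²/4 → d = √(4A/π) = 96.95 mm.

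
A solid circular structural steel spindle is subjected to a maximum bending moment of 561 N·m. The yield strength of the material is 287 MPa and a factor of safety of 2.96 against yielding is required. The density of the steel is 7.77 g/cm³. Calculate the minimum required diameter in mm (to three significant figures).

σ_allow = 287/2.96 = 96.96 MPa.
For a solid circular section σ = 32M/(πd³), so d³ = 32M/(π σ_allow) = 32×561000/(π×96.96) = 58930 mm³.
d = 38.92 mm.

d = 38.9 mm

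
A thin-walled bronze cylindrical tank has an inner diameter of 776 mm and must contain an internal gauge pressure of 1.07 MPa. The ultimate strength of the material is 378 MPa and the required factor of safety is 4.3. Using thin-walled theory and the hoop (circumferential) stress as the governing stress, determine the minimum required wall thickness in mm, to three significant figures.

σ_allow = 378/4.3 = 87.91 MPa.
Hoop stress σ_h = pD/(2t), so t = pD/(2σ_allow) = 1.07×776/(2×87.91) = 4.723 mm.

t = 4.72 mm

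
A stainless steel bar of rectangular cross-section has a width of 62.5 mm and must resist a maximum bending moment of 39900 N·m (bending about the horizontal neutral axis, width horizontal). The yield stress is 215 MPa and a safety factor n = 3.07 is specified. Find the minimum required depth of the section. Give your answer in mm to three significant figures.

h = 234 mm

σ_allow = 215/3.07 = 70.03 MPa.
For a rectangular section σ = 6M/(bh²), so h² = 6M/(b σ_allow) = 6×3.9900×10^7/(62.5×70.03) = 54690 mm².
h = 233.9 mm.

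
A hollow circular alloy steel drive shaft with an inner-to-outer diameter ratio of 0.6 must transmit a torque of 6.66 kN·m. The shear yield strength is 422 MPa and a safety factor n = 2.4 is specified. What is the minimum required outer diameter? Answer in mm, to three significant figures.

d_o = 60.5 mm

τ_allow = 422/2.4 = 175.8 MPa.
For a hollow shaft τ = 16T/[πd_o³(1−k⁴)] with k = 0.6, so 1−k⁴ = 0.8704.
d_o³ = 16T/[π τ_allow (1−k⁴)] = 16×6660000/(π×175.8×0.8704) = 221600 mm³.
d_o = 60.52 mm.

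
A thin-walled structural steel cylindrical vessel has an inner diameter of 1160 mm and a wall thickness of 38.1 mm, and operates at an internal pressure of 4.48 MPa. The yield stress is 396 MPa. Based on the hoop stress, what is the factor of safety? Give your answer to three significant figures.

n = 5.81

σ_h = pD/(2t) = 4.48×1160/(2×38.1) = 68.20 MPa.
n = 396/68.20 = 5.806.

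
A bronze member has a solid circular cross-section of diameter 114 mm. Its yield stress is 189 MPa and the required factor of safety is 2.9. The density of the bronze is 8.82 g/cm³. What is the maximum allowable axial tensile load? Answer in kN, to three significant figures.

σ_allow = 189/2.9 = 65.17 MPa.
A = πd²/4 = π×114²/4 = 10210 mm².
F_allow = σ_allow × A = 65.17×10210 = 665200 N.

F_allow = 665 kN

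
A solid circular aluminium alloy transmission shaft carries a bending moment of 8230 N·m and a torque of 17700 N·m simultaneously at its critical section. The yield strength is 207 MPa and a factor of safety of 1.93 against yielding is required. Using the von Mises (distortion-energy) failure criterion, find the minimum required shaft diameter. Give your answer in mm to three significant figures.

d = 118 mm

σ_allow = σ_y/n = 207/1.93 = 107.3 MPa.
For a solid shaft σ_b = 32M/(πd³) and τ = 16T/(πd³), so the von Mises stress is σ' = (16/πd³)·√(4M²+3T²).
√(4M²+3T²) = √(4×(8.230×10^6)² + 3×(1.770×10^7)²) = 3.480×10^7 N·mm.
d³ = 16×3.480×10^7/(π×107.3) = 1.652×10^6 mm³.
d = 118.2 mm.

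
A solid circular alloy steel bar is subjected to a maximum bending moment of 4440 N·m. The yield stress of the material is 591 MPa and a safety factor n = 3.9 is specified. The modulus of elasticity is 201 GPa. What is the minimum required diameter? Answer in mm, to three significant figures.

σ_allow = 591/3.9 = 151.5 MPa.
For a solid circular section σ = 32M/(πd³), so d³ = 32M/(π σ_allow) = 32×4440000/(π×151.5) = 298400 mm³.
d = 66.83 mm.

d = 66.8 mm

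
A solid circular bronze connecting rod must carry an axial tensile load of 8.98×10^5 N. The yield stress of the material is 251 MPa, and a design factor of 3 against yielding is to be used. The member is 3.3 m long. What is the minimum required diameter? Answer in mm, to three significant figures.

Allowable stress σ_allow = 251/3 = 83.67 MPa.
Required area A = F/σ_allow = 898000/83.67 = 10730 mm².
A = πd²/4 → d = √(4A/π) = 116.9 mm.

d = 117 mm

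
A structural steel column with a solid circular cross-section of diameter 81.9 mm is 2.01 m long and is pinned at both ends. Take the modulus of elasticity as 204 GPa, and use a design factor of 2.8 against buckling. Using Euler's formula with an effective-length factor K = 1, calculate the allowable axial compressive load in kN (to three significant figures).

I = πd⁴/64 = π×81.9⁴/64 = 2.209×10^6 mm⁴.
Effective length L_e = KL = 1×2.01 m = 2010 mm.
Euler critical load P_cr = π²EI/L_e² = π²×204000×2.209×10^6/2010² = 1.101×10^6 N.
P_allow = P_cr/n = 1.101×10^6/2.8 = 393100 N.

P_allow = 393 kN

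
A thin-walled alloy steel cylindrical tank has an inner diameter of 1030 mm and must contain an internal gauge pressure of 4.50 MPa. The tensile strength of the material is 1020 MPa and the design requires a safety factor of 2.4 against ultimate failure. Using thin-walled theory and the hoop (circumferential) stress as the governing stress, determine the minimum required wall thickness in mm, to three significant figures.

σ_allow = 1020/2.4 = 425.0 MPa.
Hoop stress σ_h = pD/(2t), so t = pD/(2σ_allow) = 4.50×1030/(2×425.0) = 5.453 mm.

t = 5.45 mm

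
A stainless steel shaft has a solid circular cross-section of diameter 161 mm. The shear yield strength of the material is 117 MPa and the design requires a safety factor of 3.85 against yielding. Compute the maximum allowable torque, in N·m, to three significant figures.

τ_allow = 117/3.85 = 30.39 MPa.
For a solid shaft T_allow = τ_allow·πd³/16; πd³/16 = π×161³/16 = 819400 mm³.
T_allow = 30.39×819400 = 2.490×10^7 N·mm = 24900 N·m.

T_allow = 24900 N·m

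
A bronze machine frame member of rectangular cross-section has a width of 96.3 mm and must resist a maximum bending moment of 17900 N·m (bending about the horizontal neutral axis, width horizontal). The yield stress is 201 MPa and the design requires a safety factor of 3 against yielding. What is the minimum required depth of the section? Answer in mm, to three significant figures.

σ_allow = 201/3 = 67.00 MPa.
For a rectangular section σ = 6M/(bh²), so h² = 6M/(b σ_allow) = 6×1.7900×10^7/(96.3×67.00) = 16650 mm².
h = 129.0 mm.

h = 129 mm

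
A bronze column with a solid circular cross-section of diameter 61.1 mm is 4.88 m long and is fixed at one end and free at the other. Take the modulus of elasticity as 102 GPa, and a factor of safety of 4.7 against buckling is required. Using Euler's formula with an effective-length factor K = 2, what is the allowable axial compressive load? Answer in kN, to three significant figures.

P_allow = 1.54 kN

I = πd⁴/64 = π×61.1⁴/64 = 684100 mm⁴.
Effective length L_e = KL = 2×4.88 m = 9760 mm.
Euler critical load P_cr = π²EI/L_e² = π²×102000×684100/9760² = 7230 N.
P_allow = P_cr/n = 7230/4.7 = 1538 N.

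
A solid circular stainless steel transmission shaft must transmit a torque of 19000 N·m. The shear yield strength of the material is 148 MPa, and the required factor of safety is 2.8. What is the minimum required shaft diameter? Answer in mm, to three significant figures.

d = 122 mm

Allowable shear stress τ_allow = 148/2.8 = 52.86 MPa.
For a solid shaft τ = 16T/(πd³), so d³ = 16T/(π τ_allow) = 16×1.9000×10^7/(π×52.86) = 1.831×10^6 mm³.
d = (1.831×10^6)^(1/3) = 122.3 mm.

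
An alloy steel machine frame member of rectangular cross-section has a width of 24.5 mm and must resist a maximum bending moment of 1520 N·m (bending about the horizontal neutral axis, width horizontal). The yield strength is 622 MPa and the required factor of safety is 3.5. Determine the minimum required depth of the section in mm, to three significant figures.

σ_allow = 622/3.5 = 177.7 MPa.
For a rectangular section σ = 6M/(bh²), so h² = 6M/(b σ_allow) = 6×1520000/(24.5×177.7) = 2095 mm².
h = 45.77 mm.

h = 45.8 mm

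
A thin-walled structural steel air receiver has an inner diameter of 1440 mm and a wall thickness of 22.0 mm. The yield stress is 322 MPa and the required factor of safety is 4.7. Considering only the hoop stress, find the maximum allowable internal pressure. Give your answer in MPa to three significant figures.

p_allow = 2.09 MPa

σ_allow = 322/4.7 = 68.51 MPa.
σ_h = pD/(2t) → p_allow = 2σ_allow t/D = 2×68.51×22.0/1440 = 2.093 MPa.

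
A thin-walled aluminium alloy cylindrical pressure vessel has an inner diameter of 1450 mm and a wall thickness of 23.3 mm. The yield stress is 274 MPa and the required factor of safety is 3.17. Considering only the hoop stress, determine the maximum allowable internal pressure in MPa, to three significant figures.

σ_allow = 274/3.17 = 86.44 MPa.
σ_h = pD/(2t) → p_allow = 2σ_allow t/D = 2×86.44×23.3/1450 = 2.778 MPa.

p_allow = 2.78 MPa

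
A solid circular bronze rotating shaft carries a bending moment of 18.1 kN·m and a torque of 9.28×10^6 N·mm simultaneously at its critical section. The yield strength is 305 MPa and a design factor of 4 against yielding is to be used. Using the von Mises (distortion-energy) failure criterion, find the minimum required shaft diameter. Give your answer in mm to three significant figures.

σ_allow = σ_y/n = 305/4 = 76.25 MPa.
For a solid shaft σ_b = 32M/(πd³) and τ = 16T/(πd³), so the von Mises stress is σ' = (16/πd³)·√(4M²+3T²).
√(4M²+3T²) = √(4×(1.810×10^7)² + 3×(9.280×10^6)²) = 3.961×10^7 N·mm.
d³ = 16×3.961×10^7/(π×76.25) = 2.646×10^6 mm³.
d = 138.3 mm.

d = 138 mm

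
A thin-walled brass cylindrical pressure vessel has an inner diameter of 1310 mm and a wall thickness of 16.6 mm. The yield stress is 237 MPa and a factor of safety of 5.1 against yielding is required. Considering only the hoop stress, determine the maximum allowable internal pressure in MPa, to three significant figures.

p_allow = 1.18 MPa

σ_allow = 237/5.1 = 46.47 MPa.
σ_h = pD/(2t) → p_allow = 2σ_allow t/D = 2×46.47×16.6/1310 = 1.178 MPa.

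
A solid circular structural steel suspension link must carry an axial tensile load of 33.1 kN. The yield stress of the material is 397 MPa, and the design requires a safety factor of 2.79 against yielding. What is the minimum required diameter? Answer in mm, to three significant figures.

d = 17.2 mm

Allowable stress σ_allow = 397/2.79 = 142.3 MPa.
Required area A = F/σ_allow = 33100/142.3 = 232.6 mm².
A = πd²/4 → d = √(4A/π) = 17.21 mm.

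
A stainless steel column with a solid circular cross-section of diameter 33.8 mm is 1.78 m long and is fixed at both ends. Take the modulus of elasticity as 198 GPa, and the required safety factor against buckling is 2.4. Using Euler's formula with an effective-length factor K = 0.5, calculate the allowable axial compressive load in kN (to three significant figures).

I = πd⁴/64 = π×33.8⁴/64 = 64070 mm⁴.
Effective length L_e = KL = 0.5×1.78 m = 890.0 mm.
Euler critical load P_cr = π²EI/L_e² = π²×198000×64070/890.0² = 158100 N.
P_allow = P_cr/n = 158100/2.4 = 65860 N.

P_allow = 65.9 kN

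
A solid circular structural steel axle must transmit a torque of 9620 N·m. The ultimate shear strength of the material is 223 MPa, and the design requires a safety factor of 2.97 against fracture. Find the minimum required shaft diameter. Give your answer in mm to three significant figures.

Allowable shear stress τ_allow = 223/2.97 = 75.08 MPa.
For a solid shaft τ = 16T/(πd³), so d³ = 16T/(π τ_allow) = 16×9620000/(π×75.08) = 652500 mm³.
d = (652500)^(1/3) = 86.74 mm.

d = 86.7 mm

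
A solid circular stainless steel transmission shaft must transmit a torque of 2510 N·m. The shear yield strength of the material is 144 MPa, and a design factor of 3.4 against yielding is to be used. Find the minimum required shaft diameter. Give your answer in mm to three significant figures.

d = 67.1 mm

Allowable shear stress τ_allow = 144/3.4 = 42.35 MPa.
For a solid shaft τ = 16T/(πd³), so d³ = 16T/(π τ_allow) = 16×2510000/(π×42.35) = 301800 mm³.
d = (301800)^(1/3) = 67.08 mm.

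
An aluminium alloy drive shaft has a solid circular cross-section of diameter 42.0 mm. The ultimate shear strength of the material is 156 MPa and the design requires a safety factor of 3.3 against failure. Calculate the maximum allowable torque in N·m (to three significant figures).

T_allow = 688 N·m

τ_allow = 156/3.3 = 47.27 MPa.
For a solid shaft T_allow = τ_allow·πd³/16; πd³/16 = π×42.0³/16 = 14550 mm³.
T_allow = 47.27×14550 = 687700 N·mm = 687.7 N·m.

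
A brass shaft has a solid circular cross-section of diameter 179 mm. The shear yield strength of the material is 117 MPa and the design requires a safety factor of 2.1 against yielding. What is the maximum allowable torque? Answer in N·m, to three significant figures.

T_allow = 62700 N·m

τ_allow = 117/2.1 = 55.71 MPa.
For a solid shaft T_allow = τ_allow·πd³/16; πd³/16 = π×179³/16 = 1.126×10^6 mm³.
T_allow = 55.71×1.126×10^6 = 6.274×10^7 N·mm = 62740 N·m.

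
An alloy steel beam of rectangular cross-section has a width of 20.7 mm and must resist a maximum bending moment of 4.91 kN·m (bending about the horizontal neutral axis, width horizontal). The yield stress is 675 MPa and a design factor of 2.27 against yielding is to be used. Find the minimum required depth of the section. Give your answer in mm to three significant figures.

σ_allow = 675/2.27 = 297.4 MPa.
For a rectangular section σ = 6M/(bh²), so h² = 6M/(b σ_allow) = 6×4910000/(20.7×297.4) = 4786 mm².
h = 69.18 mm.

h = 69.2 mm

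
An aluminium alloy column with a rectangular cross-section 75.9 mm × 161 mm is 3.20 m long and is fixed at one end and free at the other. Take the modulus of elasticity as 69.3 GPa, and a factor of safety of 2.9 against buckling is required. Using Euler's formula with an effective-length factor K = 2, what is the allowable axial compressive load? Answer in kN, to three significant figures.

P_allow = 33.8 kN

Buckling occurs about the weak axis: I_min = h·b³/12 = 161×75.9³/12 = 5.866×10^6 mm⁴ (b = 75.9 mm is the smaller dimension).
Effective length L_e = KL = 2×3.20 m = 6400 mm.
Euler critical load P_cr = π²EI/L_e² = π²×69300×5.866×10^6/6400² = 97960 N.
P_allow = P_cr/n = 97960/2.9 = 33780 N.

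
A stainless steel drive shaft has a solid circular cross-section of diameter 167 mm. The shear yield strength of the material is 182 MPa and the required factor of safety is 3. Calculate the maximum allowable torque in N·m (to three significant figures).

T_allow = 55500 N·m

τ_allow = 182/3 = 60.67 MPa.
For a solid shaft T_allow = τ_allow·πd³/16; πd³/16 = π×167³/16 = 914500 mm³.
T_allow = 60.67×914500 = 5.548×10^7 N·mm = 55480 N·m.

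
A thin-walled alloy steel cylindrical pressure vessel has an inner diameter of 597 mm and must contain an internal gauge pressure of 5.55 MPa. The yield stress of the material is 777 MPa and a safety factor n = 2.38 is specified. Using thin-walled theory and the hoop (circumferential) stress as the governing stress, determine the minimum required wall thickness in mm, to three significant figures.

t = 5.07 mm

σ_allow = 777/2.38 = 326.5 MPa.
Hoop stress σ_h = pD/(2t), so t = pD/(2σ_allow) = 5.55×597/(2×326.5) = 5.074 mm.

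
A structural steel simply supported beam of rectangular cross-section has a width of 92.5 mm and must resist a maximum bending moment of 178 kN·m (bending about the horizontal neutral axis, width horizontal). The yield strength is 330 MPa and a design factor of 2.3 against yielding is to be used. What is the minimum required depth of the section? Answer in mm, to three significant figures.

h = 284 mm

σ_allow = 330/2.3 = 143.5 MPa.
For a rectangular section σ = 6M/(bh²), so h² = 6M/(b σ_allow) = 6×1.7800×10^8/(92.5×143.5) = 80470 mm².
h = 283.7 mm.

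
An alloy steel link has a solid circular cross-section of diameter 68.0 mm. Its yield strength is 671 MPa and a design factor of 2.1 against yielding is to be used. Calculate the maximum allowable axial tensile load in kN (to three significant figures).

F_allow = 1160 kN

σ_allow = 671/2.1 = 319.5 MPa.
A = πd²/4 = π×68.0²/4 = 3632 mm².
F_allow = σ_allow × A = 319.5×3632 = 1.160×10^6 N.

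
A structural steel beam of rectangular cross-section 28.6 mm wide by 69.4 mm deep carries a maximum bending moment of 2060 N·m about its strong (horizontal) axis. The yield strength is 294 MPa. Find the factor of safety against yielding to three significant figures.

Section modulus S = bh²/6 = 28.6×69.4²/6 = 22960 mm³.
σ = M/S = 2060000/22960 = 89.73 MPa.
n = 294/89.73 = 3.277.

n = 3.28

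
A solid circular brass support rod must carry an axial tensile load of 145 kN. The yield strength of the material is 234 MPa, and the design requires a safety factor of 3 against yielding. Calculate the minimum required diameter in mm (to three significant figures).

d = 48.7 mm

Allowable stress σ_allow = 234/3 = 78.00 MPa.
Required area A = F/σ_allow = 145000/78.00 = 1859 mm².
A = πd²/4 → d = √(4A/π) = 48.65 mm.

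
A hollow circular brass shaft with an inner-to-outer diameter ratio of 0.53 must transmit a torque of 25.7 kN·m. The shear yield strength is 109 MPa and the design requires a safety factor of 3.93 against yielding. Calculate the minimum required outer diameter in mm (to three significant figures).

τ_allow = 109/3.93 = 27.74 MPa.
For a hollow shaft τ = 16T/[πd_o³(1−k⁴)] with k = 0.53, so 1−k⁴ = 0.9211.
d_o³ = 16T/[π τ_allow (1−k⁴)] = 16×2.5700×10^7/(π×27.74×0.9211) = 5.123×10^6 mm³.
d_o = 172.4 mm.

d_o = 172 mm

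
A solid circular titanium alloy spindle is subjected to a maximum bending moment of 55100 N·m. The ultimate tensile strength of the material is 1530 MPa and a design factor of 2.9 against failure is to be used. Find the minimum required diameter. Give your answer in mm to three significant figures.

d = 102 mm

σ_allow = 1530/2.9 = 527.6 MPa.
For a solid circular section σ = 32M/(πd³), so d³ = 32M/(π σ_allow) = 32×5.5100×10^7/(π×527.6) = 1.064×10^6 mm³.
d = 102.1 mm.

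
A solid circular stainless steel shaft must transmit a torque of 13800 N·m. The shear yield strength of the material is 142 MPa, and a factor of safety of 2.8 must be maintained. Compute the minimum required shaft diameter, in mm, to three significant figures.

d = 111 mm

Allowable shear stress τ_allow = 142/2.8 = 50.71 MPa.
For a solid shaft τ = 16T/(πd³), so d³ = 16T/(π τ_allow) = 16×1.3800×10^7/(π×50.71) = 1.386×10^6 mm³.
d = (1.386×10^6)^(1/3) = 111.5 mm.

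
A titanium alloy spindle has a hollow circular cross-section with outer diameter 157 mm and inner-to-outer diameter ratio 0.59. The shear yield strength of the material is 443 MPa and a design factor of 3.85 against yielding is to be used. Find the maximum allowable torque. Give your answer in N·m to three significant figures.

τ_allow = 443/3.85 = 115.1 MPa.
For a hollow shaft T_allow = τ_allow·πd_o³(1−k⁴)/16 with 1−k⁴ = 0.8788, so πd_o³(1−k⁴)/16 = 667800 mm³.
T_allow = 115.1×667800 = 7.684×10^7 N·mm = 76840 N·m.

T_allow = 76800 N·m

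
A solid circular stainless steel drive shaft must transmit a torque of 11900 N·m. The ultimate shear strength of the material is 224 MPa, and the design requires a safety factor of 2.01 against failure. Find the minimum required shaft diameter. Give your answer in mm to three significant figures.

Allowable shear stress τ_allow = 224/2.01 = 111.4 MPa.
For a solid shaft τ = 16T/(πd³), so d³ = 16T/(π τ_allow) = 16×1.1900×10^7/(π×111.4) = 543800 mm³.
d = (543800)^(1/3) = 81.62 mm.

d = 81.6 mm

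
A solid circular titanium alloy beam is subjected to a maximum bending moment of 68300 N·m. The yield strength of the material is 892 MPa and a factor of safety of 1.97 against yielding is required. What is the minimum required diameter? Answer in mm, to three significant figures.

d = 115 mm

σ_allow = 892/1.97 = 452.8 MPa.
For a solid circular section σ = 32M/(πd³), so d³ = 32M/(π σ_allow) = 32×6.8300×10^7/(π×452.8) = 1.536×10^6 mm³.
d = 115.4 mm.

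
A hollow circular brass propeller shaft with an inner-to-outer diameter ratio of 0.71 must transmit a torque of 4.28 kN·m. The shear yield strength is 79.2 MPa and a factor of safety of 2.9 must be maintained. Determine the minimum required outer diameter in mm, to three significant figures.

τ_allow = 79.2/2.9 = 27.31 MPa.
For a hollow shaft τ = 16T/[πd_o³(1−k⁴)] with k = 0.71, so 1−k⁴ = 0.7459.
d_o³ = 16T/[π τ_allow (1−k⁴)] = 16×4280000/(π×27.31×0.7459) = 1.070×10^6 mm³.
d_o = 102.3 mm.

d_o = 102 mm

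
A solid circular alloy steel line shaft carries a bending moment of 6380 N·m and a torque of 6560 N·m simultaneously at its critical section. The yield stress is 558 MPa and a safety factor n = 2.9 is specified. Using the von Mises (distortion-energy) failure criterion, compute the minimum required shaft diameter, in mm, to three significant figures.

d = 76.8 mm

σ_allow = σ_y/n = 558/2.9 = 192.4 MPa.
For a solid shaft σ_b = 32M/(πd³) and τ = 16T/(πd³), so the von Mises stress is σ' = (16/πd³)·√(4M²+3T²).
√(4M²+3T²) = √(4×(6.380×10^6)² + 3×(6.560×10^6)²) = 1.709×10^7 N·mm.
d³ = 16×1.709×10^7/(π×192.4) = 452200 mm³.
d = 76.76 mm.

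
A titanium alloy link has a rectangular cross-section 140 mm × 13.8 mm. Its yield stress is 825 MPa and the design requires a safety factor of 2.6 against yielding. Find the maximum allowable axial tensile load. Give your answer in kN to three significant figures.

σ_allow = 825/2.6 = 317.3 MPa.
A = 140×13.8 = 1932 mm².
F_allow = σ_allow × A = 317.3×1932 = 613000 N.

F_allow = 613 kN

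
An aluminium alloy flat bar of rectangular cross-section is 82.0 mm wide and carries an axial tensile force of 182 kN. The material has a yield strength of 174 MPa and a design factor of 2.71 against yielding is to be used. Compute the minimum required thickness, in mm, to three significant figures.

t = 34.6 mm

σ_allow = 174/2.71 = 64.21 MPa.
Required area A = F/σ_allow = 182000/64.21 = 2835 mm².
t = A/w = 2835/82.0 = 34.57 mm.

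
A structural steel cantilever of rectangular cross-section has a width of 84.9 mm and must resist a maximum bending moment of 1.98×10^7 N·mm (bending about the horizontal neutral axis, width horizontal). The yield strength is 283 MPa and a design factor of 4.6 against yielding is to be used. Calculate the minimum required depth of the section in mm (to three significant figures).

σ_allow = 283/4.6 = 61.52 MPa.
For a rectangular section σ = 6M/(bh²), so h² = 6M/(b σ_allow) = 6×1.9800×10^7/(84.9×61.52) = 22740 mm².
h = 150.8 mm.

h = 151 mm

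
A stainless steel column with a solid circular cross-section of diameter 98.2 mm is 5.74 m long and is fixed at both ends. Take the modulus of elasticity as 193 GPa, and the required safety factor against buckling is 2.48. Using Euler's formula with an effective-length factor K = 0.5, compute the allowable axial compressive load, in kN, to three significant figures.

P_allow = 426 kN

I = πd⁴/64 = π×98.2⁴/64 = 4.565×10^6 mm⁴.
Effective length L_e = KL = 0.5×5.74 m = 2870 mm.
Euler critical load P_cr = π²EI/L_e² = π²×193000×4.565×10^6/2870² = 1.056×10^6 N.
P_allow = P_cr/n = 1.056×10^6/2.48 = 425700 N.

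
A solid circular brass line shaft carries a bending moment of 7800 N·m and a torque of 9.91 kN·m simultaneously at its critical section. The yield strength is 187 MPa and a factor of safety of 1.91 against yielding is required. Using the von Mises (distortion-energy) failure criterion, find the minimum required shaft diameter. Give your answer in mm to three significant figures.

d = 106 mm

σ_allow = σ_y/n = 187/1.91 = 97.91 MPa.
For a solid shaft σ_b = 32M/(πd³) and τ = 16T/(πd³), so the von Mises stress is σ' = (16/πd³)·√(4M²+3T²).
√(4M²+3T²) = √(4×(7.800×10^6)² + 3×(9.910×10^6)²) = 2.319×10^7 N·mm.
d³ = 16×2.319×10^7/(π×97.91) = 1.207×10^6 mm³.
d = 106.5 mm.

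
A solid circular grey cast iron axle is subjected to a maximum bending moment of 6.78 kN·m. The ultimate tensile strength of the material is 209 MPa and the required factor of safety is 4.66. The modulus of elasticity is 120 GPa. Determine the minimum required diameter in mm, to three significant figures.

d = 115 mm

σ_allow = 209/4.66 = 44.85 MPa.
For a solid circular section σ = 32M/(πd³), so d³ = 32M/(π σ_allow) = 32×6780000/(π×44.85) = 1.540×10^6 mm³.
d = 115.5 mm.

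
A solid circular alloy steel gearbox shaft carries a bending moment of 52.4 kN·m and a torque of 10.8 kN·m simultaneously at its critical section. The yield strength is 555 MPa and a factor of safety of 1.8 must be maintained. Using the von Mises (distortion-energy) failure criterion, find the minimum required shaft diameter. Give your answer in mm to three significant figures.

d = 121 mm

σ_allow = σ_y/n = 555/1.8 = 308.3 MPa.
For a solid shaft σ_b = 32M/(πd³) and τ = 16T/(πd³), so the von Mises stress is σ' = (16/πd³)·√(4M²+3T²).
√(4M²+3T²) = √(4×(5.240×10^7)² + 3×(1.080×10^7)²) = 1.065×10^8 N·mm.
d³ = 16×1.065×10^8/(π×308.3) = 1.758×10^6 mm³.
d = 120.7 mm.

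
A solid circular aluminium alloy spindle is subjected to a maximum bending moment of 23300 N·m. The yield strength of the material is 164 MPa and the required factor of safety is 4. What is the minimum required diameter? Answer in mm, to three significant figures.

d = 180 mm

σ_allow = 164/4 = 41.00 MPa.
For a solid circular section σ = 32M/(πd³), so d³ = 32M/(π σ_allow) = 32×2.3300×10^7/(π×41.00) = 5.789×10^6 mm³.
d = 179.6 mm.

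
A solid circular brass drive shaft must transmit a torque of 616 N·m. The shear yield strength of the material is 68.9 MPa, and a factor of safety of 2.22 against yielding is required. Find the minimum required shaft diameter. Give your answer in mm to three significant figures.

Allowable shear stress τ_allow = 68.9/2.22 = 31.04 MPa.
For a solid shaft τ = 16T/(πd³), so d³ = 16T/(π τ_allow) = 16×616000/(π×31.04) = 101100 mm³.
d = (101100)^(1/3) = 46.58 mm.

d = 46.6 mm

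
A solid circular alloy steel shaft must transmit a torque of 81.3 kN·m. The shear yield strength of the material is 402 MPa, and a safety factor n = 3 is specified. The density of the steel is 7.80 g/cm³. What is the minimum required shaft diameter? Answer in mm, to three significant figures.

d = 146 mm

Allowable shear stress τ_allow = 402/3 = 134.0 MPa.
For a solid shaft τ = 16T/(πd³), so d³ = 16T/(π τ_allow) = 16×8.1300×10^7/(π×134.0) = 3.090×10^6 mm³.
d = (3.090×10^6)^(1/3) = 145.7 mm.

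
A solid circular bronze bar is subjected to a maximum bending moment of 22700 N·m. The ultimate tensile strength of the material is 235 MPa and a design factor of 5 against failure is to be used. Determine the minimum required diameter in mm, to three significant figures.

d = 170 mm

σ_allow = 235/5 = 47.00 MPa.
For a solid circular section σ = 32M/(πd³), so d³ = 32M/(π σ_allow) = 32×2.2700×10^7/(π×47.00) = 4.920×10^6 mm³.
d = 170.1 mm.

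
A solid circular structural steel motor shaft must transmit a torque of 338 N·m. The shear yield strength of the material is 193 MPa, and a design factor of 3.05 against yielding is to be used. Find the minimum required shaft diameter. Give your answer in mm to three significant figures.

d = 30.1 mm

Allowable shear stress τ_allow = 193/3.05 = 63.28 MPa.
For a solid shaft τ = 16T/(πd³), so d³ = 16T/(π τ_allow) = 16×338000/(π×63.28) = 27200 mm³.
d = (27200)^(1/3) = 30.08 mm.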